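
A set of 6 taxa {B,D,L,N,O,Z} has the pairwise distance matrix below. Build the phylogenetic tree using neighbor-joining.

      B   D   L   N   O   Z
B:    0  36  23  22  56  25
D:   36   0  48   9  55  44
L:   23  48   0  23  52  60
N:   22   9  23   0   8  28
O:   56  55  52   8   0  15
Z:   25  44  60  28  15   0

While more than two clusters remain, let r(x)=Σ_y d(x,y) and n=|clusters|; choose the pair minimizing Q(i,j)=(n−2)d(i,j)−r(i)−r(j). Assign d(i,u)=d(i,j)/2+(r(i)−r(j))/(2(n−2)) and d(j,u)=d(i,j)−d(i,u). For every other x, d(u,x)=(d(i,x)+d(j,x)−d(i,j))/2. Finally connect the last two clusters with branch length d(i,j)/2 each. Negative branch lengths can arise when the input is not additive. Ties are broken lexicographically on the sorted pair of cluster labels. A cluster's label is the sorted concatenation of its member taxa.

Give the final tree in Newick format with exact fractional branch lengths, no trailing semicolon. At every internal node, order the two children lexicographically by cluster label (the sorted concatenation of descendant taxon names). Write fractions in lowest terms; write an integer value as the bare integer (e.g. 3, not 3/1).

((((B:27/4,L:65/4):95/8,(O:37/4,Z:23/4):139/8):35/8,D:69/4):-33/8,N:-33/8)

1. join O+Z (d=15, Q=-298) ⇒ OZ; edges |O|=37/4, |Z|=23/4
  updated: d(B,OZ)=33, d(D,OZ)=42, d(L,OZ)=97/2, d(N,OZ)=21/2
2. join B+L (d=23, Q=-375/2) ⇒ BL; edges |B|=27/4, |L|=65/4
  updated: d(BL,D)=61/2, d(BL,N)=11, d(BL,OZ)=117/4
3. join BL+OZ (d=117/4, Q=-94) ⇒ BLOZ; edges |BL|=95/8, |OZ|=139/8
  updated: d(BLOZ,D)=173/8, d(BLOZ,N)=-31/8
4. join BLOZ+D (d=173/8, Q=-107/4) ⇒ BDLOZ; edges |BLOZ|=35/8, |D|=69/4
  updated: d(BDLOZ,N)=-33/4
5. join BDLOZ+N (d=-33/4) ⇒ BDLNOZ; edges |BDLOZ|=-33/8, |N|=-33/8
final tree: ((((B:27/4,L:65/4):95/8,(O:37/4,Z:23/4):139/8):35/8,D:69/4):-33/8,N:-33/8)
total length: 645/8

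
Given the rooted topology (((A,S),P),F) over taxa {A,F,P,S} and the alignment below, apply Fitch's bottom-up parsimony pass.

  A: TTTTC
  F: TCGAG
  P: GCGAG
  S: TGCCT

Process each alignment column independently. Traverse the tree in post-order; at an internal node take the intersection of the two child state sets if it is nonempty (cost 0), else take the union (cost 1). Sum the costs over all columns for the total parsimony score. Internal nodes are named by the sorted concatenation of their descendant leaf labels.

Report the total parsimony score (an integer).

9

site 0, node AS: A={T} ∩ S={T} → {T} (+0)
site 0, node APS: AS={T} ∪ P={G} → {G,T} (+1)
site 0, node AFPS: APS={G,T} ∩ F={T} → {T} (+0)
site 1, node AS: A={T} ∪ S={G} → {G,T} (+1)
site 1, node APS: AS={G,T} ∪ P={C} → {C,G,T} (+1)
site 1, node AFPS: APS={C,G,T} ∩ F={C} → {C} (+0)
site 2, node AS: A={T} ∪ S={C} → {C,T} (+1)
site 2, node APS: AS={C,T} ∪ P={G} → {C,G,T} (+1)
site 2, node AFPS: APS={C,G,T} ∩ F={G} → {G} (+0)
site 3, node AS: A={T} ∪ S={C} → {C,T} (+1)
site 3, node APS: AS={C,T} ∪ P={A} → {A,C,T} (+1)
site 3, node AFPS: APS={A,C,T} ∩ F={A} → {A} (+0)
site 4, node AS: A={C} ∪ S={T} → {C,T} (+1)
site 4, node APS: AS={C,T} ∪ P={G} → {C,G,T} (+1)
site 4, node AFPS: APS={C,G,T} ∩ F={G} → {G} (+0)
per-site changes: [1, 2, 2, 2, 2]; total = 9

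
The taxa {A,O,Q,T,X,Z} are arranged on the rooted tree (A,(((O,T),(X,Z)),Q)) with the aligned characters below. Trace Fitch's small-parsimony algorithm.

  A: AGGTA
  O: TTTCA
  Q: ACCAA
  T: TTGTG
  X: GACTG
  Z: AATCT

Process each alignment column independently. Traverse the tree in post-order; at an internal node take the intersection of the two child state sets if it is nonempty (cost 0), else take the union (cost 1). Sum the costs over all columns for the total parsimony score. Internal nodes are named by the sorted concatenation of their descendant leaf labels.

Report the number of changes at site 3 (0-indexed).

OT@0: {T} ∩ {T} = {T} (intersection, +0)
XZ@0: {G} ∪ {A} = {A,G} (union, +1)
OTXZ@0: {T} ∪ {A,G} = {A,G,T} (union, +1)
OQTXZ@0: {A,G,T} ∩ {A} = {A} (intersection, +0)
AOQTXZ@0: {A} ∩ {A} = {A} (intersection, +0)
OT@1: {T} ∩ {T} = {T} (intersection, +0)
XZ@1: {A} ∩ {A} = {A} (intersection, +0)
OTXZ@1: {T} ∪ {A} = {A,T} (union, +1)
OQTXZ@1: {A,T} ∪ {C} = {A,C,T} (union, +1)
AOQTXZ@1: {G} ∪ {A,C,T} = {A,C,G,T} (union, +1)
OT@2: {T} ∪ {G} = {G,T} (union, +1)
XZ@2: {C} ∪ {T} = {C,T} (union, +1)
OTXZ@2: {G,T} ∩ {C,T} = {T} (intersection, +0)
OQTXZ@2: {T} ∪ {C} = {C,T} (union, +1)
AOQTXZ@2: {G} ∪ {C,T} = {C,G,T} (union, +1)
OT@3: {C} ∪ {T} = {C,T} (union, +1)
XZ@3: {T} ∪ {C} = {C,T} (union, +1)
OTXZ@3: {C,T} ∩ {C,T} = {C,T} (intersection, +0)
OQTXZ@3: {C,T} ∪ {A} = {A,C,T} (union, +1)
AOQTXZ@3: {T} ∩ {A,C,T} = {T} (intersection, +0)
OT@4: {A} ∪ {G} = {A,G} (union, +1)
XZ@4: {G} ∪ {T} = {G,T} (union, +1)
OTXZ@4: {A,G} ∩ {G,T} = {G} (intersection, +0)
OQTXZ@4: {G} ∪ {A} = {A,G} (union, +1)
AOQTXZ@4: {A} ∩ {A,G} = {A} (intersection, +0)
per-site changes: [2, 3, 4, 3, 3]; total = 15

3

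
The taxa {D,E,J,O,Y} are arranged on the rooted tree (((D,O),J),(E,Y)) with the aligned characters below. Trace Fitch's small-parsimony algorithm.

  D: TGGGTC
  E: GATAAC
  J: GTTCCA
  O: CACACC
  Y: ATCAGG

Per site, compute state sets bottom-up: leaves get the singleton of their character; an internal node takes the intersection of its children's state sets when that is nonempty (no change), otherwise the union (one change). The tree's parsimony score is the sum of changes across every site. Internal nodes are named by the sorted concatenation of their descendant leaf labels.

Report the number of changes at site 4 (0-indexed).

3

[col 0] DO: children D:{T}, O:{C} ∪→ {C,T}; cost 1
[col 0] DJO: children DO:{C,T}, J:{G} ∪→ {C,G,T}; cost 1
[col 0] EY: children E:{G}, Y:{A} ∪→ {A,G}; cost 1
[col 0] DEJOY: children DJO:{C,G,T}, EY:{A,G} ∩→ {G}; cost 0
[col 1] DO: children D:{G}, O:{A} ∪→ {A,G}; cost 1
[col 1] DJO: children DO:{A,G}, J:{T} ∪→ {A,G,T}; cost 1
[col 1] EY: children E:{A}, Y:{T} ∪→ {A,T}; cost 1
[col 1] DEJOY: children DJO:{A,G,T}, EY:{A,T} ∩→ {A,T}; cost 0
[col 2] DO: children D:{G}, O:{C} ∪→ {C,G}; cost 1
[col 2] DJO: children DO:{C,G}, J:{T} ∪→ {C,G,T}; cost 1
[col 2] EY: children E:{T}, Y:{C} ∪→ {C,T}; cost 1
[col 2] DEJOY: children DJO:{C,G,T}, EY:{C,T} ∩→ {C,T}; cost 0
[col 3] DO: children D:{G}, O:{A} ∪→ {A,G}; cost 1
[col 3] DJO: children DO:{A,G}, J:{C} ∪→ {A,C,G}; cost 1
[col 3] EY: children E:{A}, Y:{A} ∩→ {A}; cost 0
[col 3] DEJOY: children DJO:{A,C,G}, EY:{A} ∩→ {A}; cost 0
[col 4] DO: children D:{T}, O:{C} ∪→ {C,T}; cost 1
[col 4] DJO: children DO:{C,T}, J:{C} ∩→ {C}; cost 0
[col 4] EY: children E:{A}, Y:{G} ∪→ {A,G}; cost 1
[col 4] DEJOY: children DJO:{C}, EY:{A,G} ∪→ {A,C,G}; cost 1
[col 5] DO: children D:{C}, O:{C} ∩→ {C}; cost 0
[col 5] DJO: children DO:{C}, J:{A} ∪→ {A,C}; cost 1
[col 5] EY: children E:{C}, Y:{G} ∪→ {C,G}; cost 1
[col 5] DEJOY: children DJO:{A,C}, EY:{C,G} ∩→ {C}; cost 0
per-site changes: [3, 3, 3, 2, 3, 2]; total = 16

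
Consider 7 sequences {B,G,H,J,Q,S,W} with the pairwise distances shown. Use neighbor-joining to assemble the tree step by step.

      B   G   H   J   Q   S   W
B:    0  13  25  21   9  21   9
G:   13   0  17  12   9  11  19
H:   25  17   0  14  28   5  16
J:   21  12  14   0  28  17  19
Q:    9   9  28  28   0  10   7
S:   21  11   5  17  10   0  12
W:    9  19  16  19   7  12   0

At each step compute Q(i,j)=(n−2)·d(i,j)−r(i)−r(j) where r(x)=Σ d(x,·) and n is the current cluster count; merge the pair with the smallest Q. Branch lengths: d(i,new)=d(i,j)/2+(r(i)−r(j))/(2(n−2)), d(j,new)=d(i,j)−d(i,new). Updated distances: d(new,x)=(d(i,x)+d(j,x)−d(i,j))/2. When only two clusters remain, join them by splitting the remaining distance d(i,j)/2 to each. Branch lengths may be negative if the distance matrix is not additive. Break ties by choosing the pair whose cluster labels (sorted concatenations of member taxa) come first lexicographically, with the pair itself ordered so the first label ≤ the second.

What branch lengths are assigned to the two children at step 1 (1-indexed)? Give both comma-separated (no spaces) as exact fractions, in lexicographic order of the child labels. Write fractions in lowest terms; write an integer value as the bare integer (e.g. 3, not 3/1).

iteration 1: select H,S (d=5, Q=-156); attach at lengths (27/5, -2/5); label the merged cluster HS
  updated: d(B,HS)=41/2, d(G,HS)=23/2, d(HS,J)=13, d(HS,Q)=33/2, d(HS,W)=23/2
iteration 2: select HS,J (d=13, Q=-114); attach at lengths (4, 9); label the merged cluster HJS
  updated: d(B,HJS)=57/4, d(G,HJS)=21/4, d(HJS,Q)=63/4, d(HJS,W)=35/4
iteration 3: select G,HJS (d=21/4, Q=-149/2); attach at lengths (3, 9/4); label the merged cluster GHJS
  updated: d(B,GHJS)=11, d(GHJS,Q)=39/4, d(GHJS,W)=45/4
iteration 4: select B,GHJS (d=11, Q=-39); attach at lengths (19/4, 25/4); label the merged cluster BGHJS
  updated: d(BGHJS,Q)=31/8, d(BGHJS,W)=37/8
iteration 5: select BGHJS,Q (d=31/8, Q=-31/2); attach at lengths (3/4, 25/8); label the merged cluster BGHJQS
  updated: d(BGHJQS,W)=31/8
iteration 6: select BGHJQS,W (d=31/8); attach at lengths (31/16, 31/16); label the merged cluster BGHJQSW
final tree: (((B:19/4,(G:3,((H:27/5,S:-2/5):4,J:9):9/4):25/4):3/4,Q:25/8):31/16,W:31/16)
total length: 42

27/5,-2/5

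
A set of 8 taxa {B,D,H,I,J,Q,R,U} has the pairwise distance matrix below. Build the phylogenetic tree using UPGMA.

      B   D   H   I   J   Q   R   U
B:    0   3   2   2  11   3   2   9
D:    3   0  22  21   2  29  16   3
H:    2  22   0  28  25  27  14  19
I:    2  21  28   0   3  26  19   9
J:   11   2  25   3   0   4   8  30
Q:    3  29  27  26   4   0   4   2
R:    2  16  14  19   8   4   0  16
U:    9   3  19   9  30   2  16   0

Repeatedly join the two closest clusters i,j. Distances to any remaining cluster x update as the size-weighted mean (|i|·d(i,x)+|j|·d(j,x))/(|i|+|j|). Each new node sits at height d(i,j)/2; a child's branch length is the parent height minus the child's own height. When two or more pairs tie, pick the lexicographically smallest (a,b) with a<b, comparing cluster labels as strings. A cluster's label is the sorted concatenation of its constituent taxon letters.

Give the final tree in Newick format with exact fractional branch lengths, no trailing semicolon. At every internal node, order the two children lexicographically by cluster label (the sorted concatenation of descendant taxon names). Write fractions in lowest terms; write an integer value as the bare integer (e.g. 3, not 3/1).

((((B:1,H:1):3,R:4):5/2,(Q:1,U:1):11/2):4/3,((D:1,J:1):5,I:6):11/6)

step 1: merge (B,H) at d=2; branch lengths B→1, H→1; new cluster BH
  updated: d(BH,D)=25/2, d(BH,I)=15, d(BH,J)=18, d(BH,Q)=15, d(BH,R)=8, d(BH,U)=14
step 2: merge (D,J) at d=2; branch lengths D→1, J→1; new cluster DJ
  updated: d(BH,DJ)=61/4, d(DJ,I)=12, d(DJ,Q)=33/2, d(DJ,R)=12, d(DJ,U)=33/2
step 3: merge (Q,U) at d=2; branch lengths Q→1, U→1; new cluster QU
  updated: d(BH,QU)=29/2, d(DJ,QU)=33/2, d(I,QU)=35/2, d(QU,R)=10
step 4: merge (BH,R) at d=8; branch lengths BH→3, R→4; new cluster BHR
  updated: d(BHR,DJ)=85/6, d(BHR,I)=49/3, d(BHR,QU)=13
step 5: merge (DJ,I) at d=12; branch lengths DJ→5, I→6; new cluster DIJ
  updated: d(BHR,DIJ)=134/9, d(DIJ,QU)=101/6
step 6: merge (BHR,QU) at d=13; branch lengths BHR→5/2, QU→11/2; new cluster BHQRU
  updated: d(BHQRU,DIJ)=47/3
step 7: merge (BHQRU,DIJ) at d=47/3; branch lengths BHQRU→4/3, DIJ→11/6; new cluster BDHIJQRU
final tree: ((((B:1,H:1):3,R:4):5/2,(Q:1,U:1):11/2):4/3,((D:1,J:1):5,I:6):11/6)
total length: 211/6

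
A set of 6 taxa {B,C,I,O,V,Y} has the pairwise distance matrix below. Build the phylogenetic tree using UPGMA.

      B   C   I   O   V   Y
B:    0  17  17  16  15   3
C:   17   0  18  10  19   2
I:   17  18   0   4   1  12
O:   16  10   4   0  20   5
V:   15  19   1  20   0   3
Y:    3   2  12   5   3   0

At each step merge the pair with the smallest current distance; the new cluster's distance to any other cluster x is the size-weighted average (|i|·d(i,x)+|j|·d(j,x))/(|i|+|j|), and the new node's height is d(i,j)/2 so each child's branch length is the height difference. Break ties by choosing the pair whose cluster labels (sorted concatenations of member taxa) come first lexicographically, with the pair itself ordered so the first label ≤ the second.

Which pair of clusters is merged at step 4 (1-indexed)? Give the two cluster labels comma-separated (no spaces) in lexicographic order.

B,COY

1. join I+V (d=1) ⇒ IV; edges |I|=1/2, |V|=1/2
  updated: d(B,IV)=16, d(C,IV)=37/2, d(IV,O)=12, d(IV,Y)=15/2
2. join C+Y (d=2) ⇒ CY; edges |C|=1, |Y|=1
  updated: d(B,CY)=10, d(CY,IV)=13, d(CY,O)=15/2
3. join CY+O (d=15/2) ⇒ COY; edges |CY|=11/4, |O|=15/4
  updated: d(B,COY)=12, d(COY,IV)=38/3
4. join B+COY (d=12) ⇒ BCOY; edges |B|=6, |COY|=9/4
  updated: d(BCOY,IV)=27/2
5. join BCOY+IV (d=27/2) ⇒ BCIOVY; edges |BCOY|=3/4, |IV|=25/4
final tree: ((B:6,((C:1,Y:1):11/4,O:15/4):9/4):3/4,(I:1/2,V:1/2):25/4)
total length: 99/4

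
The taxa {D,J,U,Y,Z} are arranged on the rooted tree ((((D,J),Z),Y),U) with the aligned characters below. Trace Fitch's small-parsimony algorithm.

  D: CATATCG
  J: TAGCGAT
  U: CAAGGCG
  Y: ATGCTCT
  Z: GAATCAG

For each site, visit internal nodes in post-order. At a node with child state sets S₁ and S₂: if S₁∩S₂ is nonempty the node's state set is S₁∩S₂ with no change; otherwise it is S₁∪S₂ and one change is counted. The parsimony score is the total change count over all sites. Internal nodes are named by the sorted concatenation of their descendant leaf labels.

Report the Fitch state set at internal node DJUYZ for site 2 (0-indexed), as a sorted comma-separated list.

DJ@0: {C} ∪ {T} = {C,T} (union, +1)
DJZ@0: {C,T} ∪ {G} = {C,G,T} (union, +1)
DJYZ@0: {C,G,T} ∪ {A} = {A,C,G,T} (union, +1)
DJUYZ@0: {A,C,G,T} ∩ {C} = {C} (intersection, +0)
DJ@1: {A} ∩ {A} = {A} (intersection, +0)
DJZ@1: {A} ∩ {A} = {A} (intersection, +0)
DJYZ@1: {A} ∪ {T} = {A,T} (union, +1)
DJUYZ@1: {A,T} ∩ {A} = {A} (intersection, +0)
DJ@2: {T} ∪ {G} = {G,T} (union, +1)
DJZ@2: {G,T} ∪ {A} = {A,G,T} (union, +1)
DJYZ@2: {A,G,T} ∩ {G} = {G} (intersection, +0)
DJUYZ@2: {G} ∪ {A} = {A,G} (union, +1)
DJ@3: {A} ∪ {C} = {A,C} (union, +1)
DJZ@3: {A,C} ∪ {T} = {A,C,T} (union, +1)
DJYZ@3: {A,C,T} ∩ {C} = {C} (intersection, +0)
DJUYZ@3: {C} ∪ {G} = {C,G} (union, +1)
DJ@4: {T} ∪ {G} = {G,T} (union, +1)
DJZ@4: {G,T} ∪ {C} = {C,G,T} (union, +1)
DJYZ@4: {C,G,T} ∩ {T} = {T} (intersection, +0)
DJUYZ@4: {T} ∪ {G} = {G,T} (union, +1)
DJ@5: {C} ∪ {A} = {A,C} (union, +1)
DJZ@5: {A,C} ∩ {A} = {A} (intersection, +0)
DJYZ@5: {A} ∪ {C} = {A,C} (union, +1)
DJUYZ@5: {A,C} ∩ {C} = {C} (intersection, +0)
DJ@6: {G} ∪ {T} = {G,T} (union, +1)
DJZ@6: {G,T} ∩ {G} = {G} (intersection, +0)
DJYZ@6: {G} ∪ {T} = {G,T} (union, +1)
DJUYZ@6: {G,T} ∩ {G} = {G} (intersection, +0)
per-site changes: [3, 1, 3, 3, 3, 2, 2]; total = 17

A,G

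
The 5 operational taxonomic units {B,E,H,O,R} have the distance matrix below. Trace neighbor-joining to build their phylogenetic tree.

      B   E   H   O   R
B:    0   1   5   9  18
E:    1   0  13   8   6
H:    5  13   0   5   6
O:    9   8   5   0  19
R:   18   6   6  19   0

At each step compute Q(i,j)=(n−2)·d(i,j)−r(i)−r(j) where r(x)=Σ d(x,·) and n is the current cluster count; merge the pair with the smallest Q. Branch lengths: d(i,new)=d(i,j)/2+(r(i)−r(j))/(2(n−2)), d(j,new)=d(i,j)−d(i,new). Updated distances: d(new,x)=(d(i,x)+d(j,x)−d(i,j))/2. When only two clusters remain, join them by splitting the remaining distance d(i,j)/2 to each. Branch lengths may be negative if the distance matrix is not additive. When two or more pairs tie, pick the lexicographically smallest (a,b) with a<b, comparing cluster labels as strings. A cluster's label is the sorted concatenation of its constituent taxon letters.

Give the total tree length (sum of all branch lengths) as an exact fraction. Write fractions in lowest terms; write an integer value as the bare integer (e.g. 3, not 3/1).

iteration 1: select H,R (d=6, Q=-60); attach at lengths (-1/3, 19/3); label the merged cluster HR
  updated: d(B,HR)=17/2, d(E,HR)=13/2, d(HR,O)=9
iteration 2: select B,E (d=1, Q=-32); attach at lengths (5/4, -1/4); label the merged cluster BE
  updated: d(BE,HR)=7, d(BE,O)=8
iteration 3: select BE,HR (d=7, Q=-24); attach at lengths (3, 4); label the merged cluster BEHR
  updated: d(BEHR,O)=5
iteration 4: select BEHR,O (d=5); attach at lengths (5/2, 5/2); label the merged cluster BEHOR
final tree: (((B:5/4,E:-1/4):3,(H:-1/3,R:19/3):4):5/2,O:5/2)
total length: 19

19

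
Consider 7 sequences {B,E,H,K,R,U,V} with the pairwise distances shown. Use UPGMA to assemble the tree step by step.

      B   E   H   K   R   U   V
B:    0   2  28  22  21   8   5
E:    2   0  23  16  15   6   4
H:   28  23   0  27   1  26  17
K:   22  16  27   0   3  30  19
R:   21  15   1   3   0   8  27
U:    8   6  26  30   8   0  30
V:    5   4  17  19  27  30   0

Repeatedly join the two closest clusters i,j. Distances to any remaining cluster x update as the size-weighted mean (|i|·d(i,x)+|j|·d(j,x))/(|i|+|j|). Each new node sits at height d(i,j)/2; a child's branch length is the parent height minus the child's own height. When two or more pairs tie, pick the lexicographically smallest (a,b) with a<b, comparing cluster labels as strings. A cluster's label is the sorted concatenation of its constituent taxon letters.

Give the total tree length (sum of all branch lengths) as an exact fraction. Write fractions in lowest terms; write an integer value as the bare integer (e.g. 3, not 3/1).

475/12

1. join H+R (d=1) ⇒ HR; edges |H|=1/2, |R|=1/2
  updated: d(B,HR)=49/2, d(E,HR)=19, d(HR,K)=15, d(HR,U)=17, d(HR,V)=22
2. join B+E (d=2) ⇒ BE; edges |B|=1, |E|=1
  updated: d(BE,HR)=87/4, d(BE,K)=19, d(BE,U)=7, d(BE,V)=9/2
3. join BE+V (d=9/2) ⇒ BEV; edges |BE|=5/4, |V|=9/4
  updated: d(BEV,HR)=131/6, d(BEV,K)=19, d(BEV,U)=44/3
4. join BEV+U (d=44/3) ⇒ BEUV; edges |BEV|=61/12, |U|=22/3
  updated: d(BEUV,HR)=165/8, d(BEUV,K)=87/4
5. join HR+K (d=15) ⇒ HKR; edges |HR|=7, |K|=15/2
  updated: d(BEUV,HKR)=21
6. join BEUV+HKR (d=21) ⇒ BEHKRUV; edges |BEUV|=19/6, |HKR|=3
final tree: ((((B:1,E:1):5/4,V:9/4):61/12,U:22/3):19/6,((H:1/2,R:1/2):7,K:15/2):3)
total length: 475/12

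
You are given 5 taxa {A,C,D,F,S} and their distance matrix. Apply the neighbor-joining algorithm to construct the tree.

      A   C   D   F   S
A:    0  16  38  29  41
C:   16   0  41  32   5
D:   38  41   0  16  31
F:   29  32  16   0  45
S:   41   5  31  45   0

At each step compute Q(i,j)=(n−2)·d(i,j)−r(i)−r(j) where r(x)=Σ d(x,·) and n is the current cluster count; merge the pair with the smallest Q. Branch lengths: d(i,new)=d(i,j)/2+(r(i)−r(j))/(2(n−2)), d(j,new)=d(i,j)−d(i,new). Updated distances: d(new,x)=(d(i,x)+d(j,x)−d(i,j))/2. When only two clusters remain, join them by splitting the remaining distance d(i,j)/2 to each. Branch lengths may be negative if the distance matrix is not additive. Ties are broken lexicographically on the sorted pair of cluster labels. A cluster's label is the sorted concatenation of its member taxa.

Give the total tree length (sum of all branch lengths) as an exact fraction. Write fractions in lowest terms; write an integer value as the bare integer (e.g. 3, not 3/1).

step 1: merge (C,S) at d=5, Q=-201; branch lengths C→-13/6, S→43/6; new cluster CS
  updated: d(A,CS)=26, d(CS,D)=67/2, d(CS,F)=36
step 2: merge (A,CS) at d=26, Q=-273/2; branch lengths A→99/8, CS→109/8; new cluster ACS
  updated: d(ACS,D)=91/4, d(ACS,F)=39/2
step 3: merge (ACS,D) at d=91/4, Q=-233/4; branch lengths ACS→105/8, D→77/8; new cluster ACDS
  updated: d(ACDS,F)=51/8
step 4: merge (ACDS,F) at d=51/8; branch lengths ACDS→51/16, F→51/16; new cluster ACDFS
final tree: (((A:99/8,(C:-13/6,S:43/6):109/8):105/8,D:77/8):51/16,F:51/16)
total length: 481/8

481/8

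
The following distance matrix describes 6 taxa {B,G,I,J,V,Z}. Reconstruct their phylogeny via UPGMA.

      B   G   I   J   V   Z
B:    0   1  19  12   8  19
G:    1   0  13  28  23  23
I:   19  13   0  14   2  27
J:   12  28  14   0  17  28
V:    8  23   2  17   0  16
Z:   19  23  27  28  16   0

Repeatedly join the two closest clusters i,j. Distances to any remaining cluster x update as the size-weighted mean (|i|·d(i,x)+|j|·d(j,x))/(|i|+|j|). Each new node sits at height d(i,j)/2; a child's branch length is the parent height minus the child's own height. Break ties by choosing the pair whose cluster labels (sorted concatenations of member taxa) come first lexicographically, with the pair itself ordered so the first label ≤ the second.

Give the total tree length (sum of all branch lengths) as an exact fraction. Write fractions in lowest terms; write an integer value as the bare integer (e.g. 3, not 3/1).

1. join B+G (d=1) ⇒ BG; edges |B|=1/2, |G|=1/2
  updated: d(BG,I)=16, d(BG,J)=20, d(BG,V)=31/2, d(BG,Z)=21
2. join I+V (d=2) ⇒ IV; edges |I|=1, |V|=1
  updated: d(BG,IV)=63/4, d(IV,J)=31/2, d(IV,Z)=43/2
3. join IV+J (d=31/2) ⇒ IJV; edges |IV|=27/4, |J|=31/4
  updated: d(BG,IJV)=103/6, d(IJV,Z)=71/3
4. join BG+IJV (d=103/6) ⇒ BGIJV; edges |BG|=97/12, |IJV|=5/6
  updated: d(BGIJV,Z)=113/5
5. join BGIJV+Z (d=113/5) ⇒ BGIJVZ; edges |BGIJV|=163/60, |Z|=113/10
final tree: (((B:1/2,G:1/2):97/12,((I:1,V:1):27/4,J:31/4):5/6):163/60,Z:113/10)
total length: 1213/30

1213/30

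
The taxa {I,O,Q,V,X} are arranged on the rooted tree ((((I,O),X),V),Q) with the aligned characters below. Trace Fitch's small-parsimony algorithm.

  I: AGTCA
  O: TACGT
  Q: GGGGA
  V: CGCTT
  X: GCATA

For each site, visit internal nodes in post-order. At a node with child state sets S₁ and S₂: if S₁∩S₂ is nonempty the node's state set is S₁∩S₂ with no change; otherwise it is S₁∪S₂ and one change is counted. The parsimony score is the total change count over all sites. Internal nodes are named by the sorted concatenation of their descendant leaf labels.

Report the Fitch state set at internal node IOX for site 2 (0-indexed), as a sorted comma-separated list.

IO@0: {A} ∪ {T} = {A,T} (union, +1)
IOX@0: {A,T} ∪ {G} = {A,G,T} (union, +1)
IOVX@0: {A,G,T} ∪ {C} = {A,C,G,T} (union, +1)
IOQVX@0: {A,C,G,T} ∩ {G} = {G} (intersection, +0)
IO@1: {G} ∪ {A} = {A,G} (union, +1)
IOX@1: {A,G} ∪ {C} = {A,C,G} (union, +1)
IOVX@1: {A,C,G} ∩ {G} = {G} (intersection, +0)
IOQVX@1: {G} ∩ {G} = {G} (intersection, +0)
IO@2: {T} ∪ {C} = {C,T} (union, +1)
IOX@2: {C,T} ∪ {A} = {A,C,T} (union, +1)
IOVX@2: {A,C,T} ∩ {C} = {C} (intersection, +0)
IOQVX@2: {C} ∪ {G} = {C,G} (union, +1)
IO@3: {C} ∪ {G} = {C,G} (union, +1)
IOX@3: {C,G} ∪ {T} = {C,G,T} (union, +1)
IOVX@3: {C,G,T} ∩ {T} = {T} (intersection, +0)
IOQVX@3: {T} ∪ {G} = {G,T} (union, +1)
IO@4: {A} ∪ {T} = {A,T} (union, +1)
IOX@4: {A,T} ∩ {A} = {A} (intersection, +0)
IOVX@4: {A} ∪ {T} = {A,T} (union, +1)
IOQVX@4: {A,T} ∩ {A} = {A} (intersection, +0)
per-site changes: [3, 2, 3, 3, 2]; total = 13

A,C,T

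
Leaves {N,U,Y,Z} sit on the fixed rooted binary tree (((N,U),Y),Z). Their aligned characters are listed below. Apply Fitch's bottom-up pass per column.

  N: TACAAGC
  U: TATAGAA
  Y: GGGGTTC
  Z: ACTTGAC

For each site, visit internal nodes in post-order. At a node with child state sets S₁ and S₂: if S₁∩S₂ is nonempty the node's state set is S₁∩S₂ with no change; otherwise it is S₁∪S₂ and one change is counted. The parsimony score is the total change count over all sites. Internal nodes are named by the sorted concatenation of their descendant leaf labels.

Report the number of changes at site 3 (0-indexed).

[col 0] NU: children N:{T}, U:{T} ∩→ {T}; cost 0
[col 0] NUY: children NU:{T}, Y:{G} ∪→ {G,T}; cost 1
[col 0] NUYZ: children NUY:{G,T}, Z:{A} ∪→ {A,G,T}; cost 1
[col 1] NU: children N:{A}, U:{A} ∩→ {A}; cost 0
[col 1] NUY: children NU:{A}, Y:{G} ∪→ {A,G}; cost 1
[col 1] NUYZ: children NUY:{A,G}, Z:{C} ∪→ {A,C,G}; cost 1
[col 2] NU: children N:{C}, U:{T} ∪→ {C,T}; cost 1
[col 2] NUY: children NU:{C,T}, Y:{G} ∪→ {C,G,T}; cost 1
[col 2] NUYZ: children NUY:{C,G,T}, Z:{T} ∩→ {T}; cost 0
[col 3] NU: children N:{A}, U:{A} ∩→ {A}; cost 0
[col 3] NUY: children NU:{A}, Y:{G} ∪→ {A,G}; cost 1
[col 3] NUYZ: children NUY:{A,G}, Z:{T} ∪→ {A,G,T}; cost 1
[col 4] NU: children N:{A}, U:{G} ∪→ {A,G}; cost 1
[col 4] NUY: children NU:{A,G}, Y:{T} ∪→ {A,G,T}; cost 1
[col 4] NUYZ: children NUY:{A,G,T}, Z:{G} ∩→ {G}; cost 0
[col 5] NU: children N:{G}, U:{A} ∪→ {A,G}; cost 1
[col 5] NUY: children NU:{A,G}, Y:{T} ∪→ {A,G,T}; cost 1
[col 5] NUYZ: children NUY:{A,G,T}, Z:{A} ∩→ {A}; cost 0
[col 6] NU: children N:{C}, U:{A} ∪→ {A,C}; cost 1
[col 6] NUY: children NU:{A,C}, Y:{C} ∩→ {C}; cost 0
[col 6] NUYZ: children NUY:{C}, Z:{C} ∩→ {C}; cost 0
per-site changes: [2, 2, 2, 2, 2, 2, 1]; total = 13

2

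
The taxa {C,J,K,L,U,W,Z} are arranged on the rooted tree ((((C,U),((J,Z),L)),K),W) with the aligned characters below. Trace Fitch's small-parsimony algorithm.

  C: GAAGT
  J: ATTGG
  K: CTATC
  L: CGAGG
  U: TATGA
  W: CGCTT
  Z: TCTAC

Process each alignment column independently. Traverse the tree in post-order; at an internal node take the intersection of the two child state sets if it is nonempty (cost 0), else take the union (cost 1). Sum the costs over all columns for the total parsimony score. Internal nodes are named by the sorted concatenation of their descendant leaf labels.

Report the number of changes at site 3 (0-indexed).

CU@0: {G} ∪ {T} = {G,T} (union, +1)
JZ@0: {A} ∪ {T} = {A,T} (union, +1)
JLZ@0: {A,T} ∪ {C} = {A,C,T} (union, +1)
CJLUZ@0: {G,T} ∩ {A,C,T} = {T} (intersection, +0)
CJKLUZ@0: {T} ∪ {C} = {C,T} (union, +1)
CJKLUWZ@0: {C,T} ∩ {C} = {C} (intersection, +0)
CU@1: {A} ∩ {A} = {A} (intersection, +0)
JZ@1: {T} ∪ {C} = {C,T} (union, +1)
JLZ@1: {C,T} ∪ {G} = {C,G,T} (union, +1)
CJLUZ@1: {A} ∪ {C,G,T} = {A,C,G,T} (union, +1)
CJKLUZ@1: {A,C,G,T} ∩ {T} = {T} (intersection, +0)
CJKLUWZ@1: {T} ∪ {G} = {G,T} (union, +1)
CU@2: {A} ∪ {T} = {A,T} (union, +1)
JZ@2: {T} ∩ {T} = {T} (intersection, +0)
JLZ@2: {T} ∪ {A} = {A,T} (union, +1)
CJLUZ@2: {A,T} ∩ {A,T} = {A,T} (intersection, +0)
CJKLUZ@2: {A,T} ∩ {A} = {A} (intersection, +0)
CJKLUWZ@2: {A} ∪ {C} = {A,C} (union, +1)
CU@3: {G} ∩ {G} = {G} (intersection, +0)
JZ@3: {G} ∪ {A} = {A,G} (union, +1)
JLZ@3: {A,G} ∩ {G} = {G} (intersection, +0)
CJLUZ@3: {G} ∩ {G} = {G} (intersection, +0)
CJKLUZ@3: {G} ∪ {T} = {G,T} (union, +1)
CJKLUWZ@3: {G,T} ∩ {T} = {T} (intersection, +0)
CU@4: {T} ∪ {A} = {A,T} (union, +1)
JZ@4: {G} ∪ {C} = {C,G} (union, +1)
JLZ@4: {C,G} ∩ {G} = {G} (intersection, +0)
CJLUZ@4: {A,T} ∪ {G} = {A,G,T} (union, +1)
CJKLUZ@4: {A,G,T} ∪ {C} = {A,C,G,T} (union, +1)
CJKLUWZ@4: {A,C,G,T} ∩ {T} = {T} (intersection, +0)
per-site changes: [4, 4, 3, 2, 4]; total = 17

2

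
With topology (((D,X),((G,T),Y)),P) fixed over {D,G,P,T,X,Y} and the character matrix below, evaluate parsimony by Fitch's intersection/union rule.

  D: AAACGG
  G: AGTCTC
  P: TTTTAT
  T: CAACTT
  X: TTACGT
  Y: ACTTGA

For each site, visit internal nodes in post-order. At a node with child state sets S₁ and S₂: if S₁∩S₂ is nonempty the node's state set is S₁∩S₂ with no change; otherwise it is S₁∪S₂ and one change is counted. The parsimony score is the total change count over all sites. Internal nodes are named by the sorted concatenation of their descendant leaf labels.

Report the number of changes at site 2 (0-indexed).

2

[col 0] DX: children D:{A}, X:{T} ∪→ {A,T}; cost 1
[col 0] GT: children G:{A}, T:{C} ∪→ {A,C}; cost 1
[col 0] GTY: children GT:{A,C}, Y:{A} ∩→ {A}; cost 0
[col 0] DGTXY: children DX:{A,T}, GTY:{A} ∩→ {A}; cost 0
[col 0] DGPTXY: children DGTXY:{A}, P:{T} ∪→ {A,T}; cost 1
[col 1] DX: children D:{A}, X:{T} ∪→ {A,T}; cost 1
[col 1] GT: children G:{G}, T:{A} ∪→ {A,G}; cost 1
[col 1] GTY: children GT:{A,G}, Y:{C} ∪→ {A,C,G}; cost 1
[col 1] DGTXY: children DX:{A,T}, GTY:{A,C,G} ∩→ {A}; cost 0
[col 1] DGPTXY: children DGTXY:{A}, P:{T} ∪→ {A,T}; cost 1
[col 2] DX: children D:{A}, X:{A} ∩→ {A}; cost 0
[col 2] GT: children G:{T}, T:{A} ∪→ {A,T}; cost 1
[col 2] GTY: children GT:{A,T}, Y:{T} ∩→ {T}; cost 0
[col 2] DGTXY: children DX:{A}, GTY:{T} ∪→ {A,T}; cost 1
[col 2] DGPTXY: children DGTXY:{A,T}, P:{T} ∩→ {T}; cost 0
[col 3] DX: children D:{C}, X:{C} ∩→ {C}; cost 0
[col 3] GT: children G:{C}, T:{C} ∩→ {C}; cost 0
[col 3] GTY: children GT:{C}, Y:{T} ∪→ {C,T}; cost 1
[col 3] DGTXY: children DX:{C}, GTY:{C,T} ∩→ {C}; cost 0
[col 3] DGPTXY: children DGTXY:{C}, P:{T} ∪→ {C,T}; cost 1
[col 4] DX: children D:{G}, X:{G} ∩→ {G}; cost 0
[col 4] GT: children G:{T}, T:{T} ∩→ {T}; cost 0
[col 4] GTY: children GT:{T}, Y:{G} ∪→ {G,T}; cost 1
[col 4] DGTXY: children DX:{G}, GTY:{G,T} ∩→ {G}; cost 0
[col 4] DGPTXY: children DGTXY:{G}, P:{A} ∪→ {A,G}; cost 1
[col 5] DX: children D:{G}, X:{T} ∪→ {G,T}; cost 1
[col 5] GT: children G:{C}, T:{T} ∪→ {C,T}; cost 1
[col 5] GTY: children GT:{C,T}, Y:{A} ∪→ {A,C,T}; cost 1
[col 5] DGTXY: children DX:{G,T}, GTY:{A,C,T} ∩→ {T}; cost 0
[col 5] DGPTXY: children DGTXY:{T}, P:{T} ∩→ {T}; cost 0
per-site changes: [3, 4, 2, 2, 2, 3]; total = 16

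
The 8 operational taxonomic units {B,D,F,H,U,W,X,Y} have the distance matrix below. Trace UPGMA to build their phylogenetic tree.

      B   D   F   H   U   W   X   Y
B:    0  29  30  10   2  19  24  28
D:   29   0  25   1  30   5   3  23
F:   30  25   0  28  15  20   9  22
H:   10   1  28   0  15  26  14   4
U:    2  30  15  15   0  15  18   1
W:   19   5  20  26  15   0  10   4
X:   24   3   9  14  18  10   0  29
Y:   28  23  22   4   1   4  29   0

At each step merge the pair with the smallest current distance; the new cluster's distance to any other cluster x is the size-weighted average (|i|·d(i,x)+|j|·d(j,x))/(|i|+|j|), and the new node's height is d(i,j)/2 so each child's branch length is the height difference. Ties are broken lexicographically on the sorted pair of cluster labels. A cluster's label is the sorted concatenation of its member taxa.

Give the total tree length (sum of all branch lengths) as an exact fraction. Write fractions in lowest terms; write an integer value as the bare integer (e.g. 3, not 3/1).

8189/168

step 1: merge (D,H) at d=1; branch lengths D→1/2, H→1/2; new cluster DH
  updated: d(B,DH)=39/2, d(DH,F)=53/2, d(DH,U)=45/2, d(DH,W)=31/2, d(DH,X)=17/2, d(DH,Y)=27/2
step 2: merge (U,Y) at d=1; branch lengths U→1/2, Y→1/2; new cluster UY
  updated: d(B,UY)=15, d(DH,UY)=18, d(F,UY)=37/2, d(UY,W)=19/2, d(UY,X)=47/2
step 3: merge (DH,X) at d=17/2; branch lengths DH→15/4, X→17/4; new cluster DHX
  updated: d(B,DHX)=21, d(DHX,F)=62/3, d(DHX,UY)=119/6, d(DHX,W)=41/3
step 4: merge (UY,W) at d=19/2; branch lengths UY→17/4, W→19/4; new cluster UWY
  updated: d(B,UWY)=49/3, d(DHX,UWY)=160/9, d(F,UWY)=19
step 5: merge (B,UWY) at d=49/3; branch lengths B→49/6, UWY→41/12; new cluster BUWY
  updated: d(BUWY,DHX)=223/12, d(BUWY,F)=87/4
step 6: merge (BUWY,DHX) at d=223/12; branch lengths BUWY→9/8, DHX→121/24; new cluster BDHUWXY
  updated: d(BDHUWXY,F)=149/7
step 7: merge (BDHUWXY,F) at d=149/7; branch lengths BDHUWXY→227/168, F→149/14; new cluster BDFHUWXY
final tree: (((B:49/6,((U:1/2,Y:1/2):17/4,W:19/4):41/12):9/8,((D:1/2,H:1/2):15/4,X:17/4):121/24):227/168,F:149/14)
total length: 8189/168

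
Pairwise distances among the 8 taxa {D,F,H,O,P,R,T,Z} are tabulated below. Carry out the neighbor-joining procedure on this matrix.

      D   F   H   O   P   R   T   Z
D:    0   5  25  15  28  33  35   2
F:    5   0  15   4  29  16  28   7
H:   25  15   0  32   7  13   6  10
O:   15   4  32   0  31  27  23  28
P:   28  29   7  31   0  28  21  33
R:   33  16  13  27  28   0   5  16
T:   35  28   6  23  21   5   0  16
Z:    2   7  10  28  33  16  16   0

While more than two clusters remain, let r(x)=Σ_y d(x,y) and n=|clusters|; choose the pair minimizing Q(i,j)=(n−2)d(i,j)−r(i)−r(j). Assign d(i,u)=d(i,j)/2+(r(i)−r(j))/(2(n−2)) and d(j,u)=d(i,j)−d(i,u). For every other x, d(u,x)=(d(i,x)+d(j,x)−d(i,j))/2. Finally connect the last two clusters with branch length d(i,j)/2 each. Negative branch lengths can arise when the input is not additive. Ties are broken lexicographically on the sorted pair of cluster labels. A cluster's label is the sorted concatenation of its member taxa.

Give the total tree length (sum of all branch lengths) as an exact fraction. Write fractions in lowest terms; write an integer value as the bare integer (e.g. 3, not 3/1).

787/16

iteration 1: select D,Z (d=2, Q=-243); attach at lengths (43/12, -19/12); label the merged cluster DZ
  updated: d(DZ,F)=5, d(DZ,H)=33/2, d(DZ,O)=41/2, d(DZ,P)=59/2, d(DZ,R)=47/2, d(DZ,T)=49/2
iteration 2: select F,O (d=4, Q=-429/2); attach at lengths (-41/20, 121/20); label the merged cluster FO
  updated: d(DZ,FO)=43/4, d(FO,H)=43/2, d(FO,P)=28, d(FO,R)=39/2, d(FO,T)=47/2
iteration 3: select DZ,FO (d=43/4, Q=-165); attach at lengths (89/16, 83/16); label the merged cluster DFOZ
  updated: d(DFOZ,H)=109/8, d(DFOZ,P)=187/8, d(DFOZ,R)=129/8, d(DFOZ,T)=149/8
iteration 4: select H,P (d=7, Q=-98); attach at lengths (-25/8, 81/8); label the merged cluster HP
  updated: d(DFOZ,HP)=15, d(HP,R)=17, d(HP,T)=10
iteration 5: select DFOZ,HP (d=15, Q=-247/4); attach at lengths (151/16, 89/16); label the merged cluster DFHOPZ
  updated: d(DFHOPZ,R)=145/16, d(DFHOPZ,T)=109/16
iteration 6: select DFHOPZ,R (d=145/16, Q=-167/8); attach at lengths (87/16, 29/8); label the merged cluster DFHOPRZ
  updated: d(DFHOPRZ,T)=11/8
iteration 7: select DFHOPRZ,T (d=11/8); attach at lengths (11/16, 11/16); label the merged cluster DFHOPRTZ
final tree: (((((D:43/12,Z:-19/12):89/16,(F:-41/20,O:121/20):83/16):151/16,(H:-25/8,P:81/8):89/16):87/16,R:29/8):11/16,T:11/16)
total length: 787/16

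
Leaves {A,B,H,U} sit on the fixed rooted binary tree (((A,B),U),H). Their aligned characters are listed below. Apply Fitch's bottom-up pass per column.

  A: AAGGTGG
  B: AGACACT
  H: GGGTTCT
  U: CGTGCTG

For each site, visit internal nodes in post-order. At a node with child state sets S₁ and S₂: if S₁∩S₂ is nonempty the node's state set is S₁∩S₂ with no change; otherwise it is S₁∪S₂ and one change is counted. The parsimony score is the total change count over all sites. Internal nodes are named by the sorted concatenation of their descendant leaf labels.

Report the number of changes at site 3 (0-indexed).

site 0, node AB: A={A} ∩ B={A} → {A} (+0)
site 0, node ABU: AB={A} ∪ U={C} → {A,C} (+1)
site 0, node ABHU: ABU={A,C} ∪ H={G} → {A,C,G} (+1)
site 1, node AB: A={A} ∪ B={G} → {A,G} (+1)
site 1, node ABU: AB={A,G} ∩ U={G} → {G} (+0)
site 1, node ABHU: ABU={G} ∩ H={G} → {G} (+0)
site 2, node AB: A={G} ∪ B={A} → {A,G} (+1)
site 2, node ABU: AB={A,G} ∪ U={T} → {A,G,T} (+1)
site 2, node ABHU: ABU={A,G,T} ∩ H={G} → {G} (+0)
site 3, node AB: A={G} ∪ B={C} → {C,G} (+1)
site 3, node ABU: AB={C,G} ∩ U={G} → {G} (+0)
site 3, node ABHU: ABU={G} ∪ H={T} → {G,T} (+1)
site 4, node AB: A={T} ∪ B={A} → {A,T} (+1)
site 4, node ABU: AB={A,T} ∪ U={C} → {A,C,T} (+1)
site 4, node ABHU: ABU={A,C,T} ∩ H={T} → {T} (+0)
site 5, node AB: A={G} ∪ B={C} → {C,G} (+1)
site 5, node ABU: AB={C,G} ∪ U={T} → {C,G,T} (+1)
site 5, node ABHU: ABU={C,G,T} ∩ H={C} → {C} (+0)
site 6, node AB: A={G} ∪ B={T} → {G,T} (+1)
site 6, node ABU: AB={G,T} ∩ U={G} → {G} (+0)
site 6, node ABHU: ABU={G} ∪ H={T} → {G,T} (+1)
per-site changes: [2, 1, 2, 2, 2, 2, 2]; total = 13

2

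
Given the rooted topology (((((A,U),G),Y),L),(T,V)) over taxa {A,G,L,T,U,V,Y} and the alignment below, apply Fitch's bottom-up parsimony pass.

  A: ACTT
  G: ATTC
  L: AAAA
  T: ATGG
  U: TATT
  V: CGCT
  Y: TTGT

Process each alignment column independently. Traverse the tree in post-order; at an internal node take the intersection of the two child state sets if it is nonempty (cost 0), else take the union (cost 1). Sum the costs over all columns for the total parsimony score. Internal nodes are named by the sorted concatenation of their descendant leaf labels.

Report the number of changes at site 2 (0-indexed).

3

[col 0] AU: children A:{A}, U:{T} ∪→ {A,T}; cost 1
[col 0] AGU: children AU:{A,T}, G:{A} ∩→ {A}; cost 0
[col 0] AGUY: children AGU:{A}, Y:{T} ∪→ {A,T}; cost 1
[col 0] AGLUY: children AGUY:{A,T}, L:{A} ∩→ {A}; cost 0
[col 0] TV: children T:{A}, V:{C} ∪→ {A,C}; cost 1
[col 0] AGLTUVY: children AGLUY:{A}, TV:{A,C} ∩→ {A}; cost 0
[col 1] AU: children A:{C}, U:{A} ∪→ {A,C}; cost 1
[col 1] AGU: children AU:{A,C}, G:{T} ∪→ {A,C,T}; cost 1
[col 1] AGUY: children AGU:{A,C,T}, Y:{T} ∩→ {T}; cost 0
[col 1] AGLUY: children AGUY:{T}, L:{A} ∪→ {A,T}; cost 1
[col 1] TV: children T:{T}, V:{G} ∪→ {G,T}; cost 1
[col 1] AGLTUVY: children AGLUY:{A,T}, TV:{G,T} ∩→ {T}; cost 0
[col 2] AU: children A:{T}, U:{T} ∩→ {T}; cost 0
[col 2] AGU: children AU:{T}, G:{T} ∩→ {T}; cost 0
[col 2] AGUY: children AGU:{T}, Y:{G} ∪→ {G,T}; cost 1
[col 2] AGLUY: children AGUY:{G,T}, L:{A} ∪→ {A,G,T}; cost 1
[col 2] TV: children T:{G}, V:{C} ∪→ {C,G}; cost 1
[col 2] AGLTUVY: children AGLUY:{A,G,T}, TV:{C,G} ∩→ {G}; cost 0
[col 3] AU: children A:{T}, U:{T} ∩→ {T}; cost 0
[col 3] AGU: children AU:{T}, G:{C} ∪→ {C,T}; cost 1
[col 3] AGUY: children AGU:{C,T}, Y:{T} ∩→ {T}; cost 0
[col 3] AGLUY: children AGUY:{T}, L:{A} ∪→ {A,T}; cost 1
[col 3] TV: children T:{G}, V:{T} ∪→ {G,T}; cost 1
[col 3] AGLTUVY: children AGLUY:{A,T}, TV:{G,T} ∩→ {T}; cost 0
per-site changes: [3, 4, 3, 3]; total = 13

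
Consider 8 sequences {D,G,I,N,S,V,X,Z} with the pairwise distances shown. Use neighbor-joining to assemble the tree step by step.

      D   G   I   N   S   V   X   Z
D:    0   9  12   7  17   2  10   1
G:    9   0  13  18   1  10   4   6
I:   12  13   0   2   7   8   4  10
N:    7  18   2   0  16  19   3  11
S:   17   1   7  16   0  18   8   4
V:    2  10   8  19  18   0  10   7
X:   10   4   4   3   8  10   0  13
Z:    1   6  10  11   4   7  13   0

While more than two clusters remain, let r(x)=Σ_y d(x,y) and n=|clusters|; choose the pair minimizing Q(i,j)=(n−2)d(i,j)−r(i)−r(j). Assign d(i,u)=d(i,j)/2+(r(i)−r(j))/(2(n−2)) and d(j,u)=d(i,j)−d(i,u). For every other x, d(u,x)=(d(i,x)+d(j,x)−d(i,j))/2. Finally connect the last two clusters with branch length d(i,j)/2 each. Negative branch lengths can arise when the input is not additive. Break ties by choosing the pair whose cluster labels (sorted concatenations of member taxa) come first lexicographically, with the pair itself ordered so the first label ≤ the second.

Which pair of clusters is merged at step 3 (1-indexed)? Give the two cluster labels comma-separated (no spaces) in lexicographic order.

DV,Z

iteration 1: select G,S (d=1, Q=-126); attach at lengths (-1/3, 4/3); label the merged cluster GS
  updated: d(D,GS)=25/2, d(GS,I)=19/2, d(GS,N)=33/2, d(GS,V)=27/2, d(GS,X)=11/2, d(GS,Z)=9/2
iteration 2: select D,V (d=2, Q=-94); attach at lengths (-1/2, 5/2); label the merged cluster DV
  updated: d(DV,GS)=12, d(DV,I)=9, d(DV,N)=12, d(DV,X)=9, d(DV,Z)=3
iteration 3: select DV,Z (d=3, Q=-149/2); attach at lengths (31/16, 17/16); label the merged cluster DVZ
  updated: d(DVZ,GS)=27/4, d(DVZ,I)=8, d(DVZ,N)=10, d(DVZ,X)=19/2
iteration 4: select DVZ,GS (d=27/4, Q=-209/4); attach at lengths (65/24, 97/24); label the merged cluster DGSVZ
  updated: d(DGSVZ,I)=43/8, d(DGSVZ,N)=79/8, d(DGSVZ,X)=33/8
iteration 5: select DGSVZ,X (d=33/8, Q=-89/4); attach at lengths (33/8, 0); label the merged cluster DGSVXZ
  updated: d(DGSVXZ,I)=21/8, d(DGSVXZ,N)=35/8
iteration 6: select DGSVXZ,I (d=21/8, Q=-9); attach at lengths (5/2, 1/8); label the merged cluster DGISVXZ
  updated: d(DGISVXZ,N)=15/8
iteration 7: select DGISVXZ,N (d=15/8); attach at lengths (15/16, 15/16); label the merged cluster DGINSVXZ
final tree: ((((((D:-1/2,V:5/2):31/16,Z:17/16):65/24,(G:-1/3,S:4/3):97/24):33/8,X:0):5/2,I:1/8):15/16,N:15/16)
total length: 171/8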